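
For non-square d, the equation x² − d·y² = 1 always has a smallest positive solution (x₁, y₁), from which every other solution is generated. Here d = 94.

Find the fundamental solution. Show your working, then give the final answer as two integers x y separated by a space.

[9; 1,2,3,1,1,…,2,1,18] for √94; ℓ=16 ⇒ convergent index 15
k=0  a_k=9  p_k/q_k = 9/1
k=1  a_k=1  p_k/q_k = 10/1
k=2  a_k=2  p_k/q_k = 29/3
k=3  a_k=3  p_k/q_k = 97/10
…
k=5  a_k=1  p_k/q_k = 223/23
k=6  a_k=5  p_k/q_k = 1241/128
k=7  a_k=1  p_k/q_k = 1464/151
k=8  a_k=8  p_k/q_k = 12953/1336
k=9  a_k=1  p_k/q_k = 14417/1487
k=10  a_k=5  p_k/q_k = 85038/8771
k=11  a_k=1  p_k/q_k = 99455/10258
…
k=13  a_k=3  p_k/q_k = 652934/67345
k=14  a_k=2  p_k/q_k = 1490361/153719
k=15  a_k=1  p_k/q_k = 2143295/221064
→ (2143295, 221064).  Check: 2143295²=4593713457025, 94·221064²=4593713457024, difference 1.

2143295 221064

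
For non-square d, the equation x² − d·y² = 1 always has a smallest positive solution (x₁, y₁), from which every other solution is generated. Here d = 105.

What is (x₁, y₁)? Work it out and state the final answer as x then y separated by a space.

41 4

d=105: √d = [10; 4,20] (ℓ=2, even), read p_1/q_1
a_0=10:  p_0=10·1+0=10,  q_0=10·0+1=1
a_1=4:  p_1=4·10+1=41,  q_1=4·1+0=4
fundamental: x₁=41, y₁=4  (since 1681 − 105·16 = 1)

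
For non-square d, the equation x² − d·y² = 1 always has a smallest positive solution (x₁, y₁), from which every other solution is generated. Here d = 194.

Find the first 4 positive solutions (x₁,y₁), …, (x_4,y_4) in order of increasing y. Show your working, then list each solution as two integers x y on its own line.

195 14
76049 5460
29658915 2129386
11566900801 830455080

√194 → a₀=13, period (1,12,1,26); ℓ=4 even so k=3
k=0  a_k=13  p_k/q_k = 13/1
k=1  a_k=1  p_k/q_k = 14/1
k=2  a_k=12  p_k/q_k = 181/13
k=3  a_k=1  p_k/q_k = 195/14
(x₁, y₁) = (195, 14);  195² − 194·14² = 1 ✓
n=2: (195,14)∘(195,14) = (195·195+194·14·14, 195·14+14·195) = (76049,5460)
n=3: (76049,5460)∘(195,14) = (195·76049+194·14·5460, 195·5460+14·76049) = (29658915,2129386)
n=4: (29658915,2129386)∘(195,14) = (195·29658915+194·14·2129386, 195·2129386+14·29658915) = (11566900801,830455080)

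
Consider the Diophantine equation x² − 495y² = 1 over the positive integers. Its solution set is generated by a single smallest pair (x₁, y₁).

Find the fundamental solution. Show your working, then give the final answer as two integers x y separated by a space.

d=495: √d = [22; 4,44] (ℓ=2, even), read p_1/q_1
k=0  a_k=22  p_k/q_k = 22/1
k=1  a_k=4  p_k/q_k = 89/4
(x₁, y₁) = (89, 4);  89² − 495·4² = 1 ✓

89 4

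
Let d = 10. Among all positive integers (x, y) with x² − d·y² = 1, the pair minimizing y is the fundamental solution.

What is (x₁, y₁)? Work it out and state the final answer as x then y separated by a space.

[3; 6] for √10; ℓ=1 ⇒ convergent index 1
i=0: a=3 ⇒ p=3, q=1
i=1: a=6 ⇒ p=19, q=6
→ (19, 6).  Check: 19²=361, 10·6²=360, difference 1.

19 6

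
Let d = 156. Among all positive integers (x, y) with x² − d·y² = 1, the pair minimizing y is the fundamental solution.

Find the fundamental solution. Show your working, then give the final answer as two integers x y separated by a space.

25 2

√156 → a₀=12, period (2,24); ℓ=2 even so k=1
step 0: (12, 1)  from 12·(1,0) + (0,1)
step 1: (25, 2)  from 2·(12,1) + (1,0)
fundamental: x₁=25, y₁=2  (since 625 − 156·4 = 1)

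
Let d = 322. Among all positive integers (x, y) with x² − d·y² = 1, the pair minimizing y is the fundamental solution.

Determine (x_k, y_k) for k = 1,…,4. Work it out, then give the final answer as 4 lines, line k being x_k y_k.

√322 → a₀=17, period (1,16,1,34); ℓ=4 even so k=3
a_0=17:  p_0=17·1+0=17,  q_0=17·0+1=1
a_1=1:  p_1=1·17+1=18,  q_1=1·1+0=1
a_2=16:  p_2=16·18+17=305,  q_2=16·1+1=17
a_3=1:  p_3=1·305+18=323,  q_3=1·17+1=18
(x₁, y₁) = (323, 18);  323² − 322·18² = 1 ✓
n=2: (323,18)∘(323,18) = (323·323+322·18·18, 323·18+18·323) = (208657,11628)
n=3: (208657,11628)∘(323,18) = (323·208657+322·18·11628, 323·11628+18·208657) = (134792099,7511670)
n=4: (134792099,7511670)∘(323,18) = (323·134792099+322·18·7511670, 323·7511670+18·134792099) = (87075487297,4852527192)

323 18
208657 11628
134792099 7511670
87075487297 4852527192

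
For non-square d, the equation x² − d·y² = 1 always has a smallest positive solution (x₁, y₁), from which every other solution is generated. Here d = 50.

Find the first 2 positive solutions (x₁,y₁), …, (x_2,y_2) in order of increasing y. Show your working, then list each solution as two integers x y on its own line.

[7; 14] for √50; ℓ=1 ⇒ convergent index 1
k=0  a_k=7  p_k/q_k = 7/1
k=1  a_k=14  p_k/q_k = 99/14
fundamental: x₁=99, y₁=14  (since 9801 − 50·196 = 1)
n=2: (99,14)∘(99,14) = (99·99+50·14·14, 99·14+14·99) = (19601,2772)

99 14
19601 2772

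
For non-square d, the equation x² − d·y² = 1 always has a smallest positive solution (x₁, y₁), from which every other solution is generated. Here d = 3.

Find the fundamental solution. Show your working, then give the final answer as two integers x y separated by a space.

d=3: √d = [1; 1,2] (ℓ=2, even), read p_1/q_1
step 0: (1, 1)  from 1·(1,0) + (0,1)
step 1: (2, 1)  from 1·(1,1) + (1,0)
fundamental: x₁=2, y₁=1  (since 4 − 3·1 = 1)

2 1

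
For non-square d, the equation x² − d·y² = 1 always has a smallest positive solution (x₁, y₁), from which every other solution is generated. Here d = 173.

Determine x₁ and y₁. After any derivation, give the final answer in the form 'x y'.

[13; 6,1,1,6,26] for √173; ℓ=5 ⇒ convergent index 9
k=0  a_k=13  p_k/q_k = 13/1
…
k=2  a_k=1  p_k/q_k = 92/7
…
k=7  a_k=1  p_k/q_k = 205791/15646
k=8  a_k=1  p_k/q_k = 382343/29069
k=9  a_k=6  p_k/q_k = 2499849/190060
fundamental: x₁=2499849, y₁=190060  (since 6249245022801 − 173·36122803600 = 1)

2499849 190060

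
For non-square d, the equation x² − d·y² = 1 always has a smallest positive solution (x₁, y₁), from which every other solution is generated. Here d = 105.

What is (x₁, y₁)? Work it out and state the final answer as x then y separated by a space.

41 4

√105 → a₀=10, period (4,20); ℓ=2 even so k=1
k=0  a_k=10  p_k/q_k = 10/1
k=1  a_k=4  p_k/q_k = 41/4
→ (41, 4).  Check: 41²=1681, 105·4²=1680, difference 1.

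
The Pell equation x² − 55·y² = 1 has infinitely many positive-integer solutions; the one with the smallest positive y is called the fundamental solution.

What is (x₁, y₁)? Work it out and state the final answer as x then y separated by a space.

d=55: √d = [7; 2,2,2,14] (ℓ=4, even), read p_3/q_3
step 0: (7, 1)  from 7·(1,0) + (0,1)
…
step 2: (37, 5)  from 2·(15,2) + (7,1)
step 3: (89, 12)  from 2·(37,5) + (15,2)
(x₁, y₁) = (89, 12);  89² − 55·12² = 1 ✓

89 12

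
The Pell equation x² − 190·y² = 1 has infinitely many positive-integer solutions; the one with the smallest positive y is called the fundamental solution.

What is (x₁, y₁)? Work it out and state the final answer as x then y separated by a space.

d=190: √d = [13; 1,3,1,1,1,…,3,1,26] (ℓ=14, even), read p_13/q_13
a_0=13:  p_0=13·1+0=13,  q_0=13·0+1=1
a_1=1:  p_1=1·13+1=14,  q_1=1·1+0=1
…
a_3=1:  p_3=1·55+14=69,  q_3=1·4+1=5
a_4=1:  p_4=1·69+55=124,  q_4=1·5+4=9
a_5=1:  p_5=1·124+69=193,  q_5=1·9+5=14
a_6=2:  p_6=2·193+124=510,  q_6=2·14+9=37
…
a_8=2:  p_8=2·1213+510=2936,  q_8=2·88+37=213
…
a_10=1:  p_10=1·4149+2936=7085,  q_10=1·301+213=514
a_11=1:  p_11=1·7085+4149=11234,  q_11=1·514+301=815
a_12=3:  p_12=3·11234+7085=40787,  q_12=3·815+514=2959
a_13=1:  p_13=1·40787+11234=52021,  q_13=1·2959+815=3774
(x₁, y₁) = (52021, 3774);  52021² − 190·3774² = 1 ✓

52021 3774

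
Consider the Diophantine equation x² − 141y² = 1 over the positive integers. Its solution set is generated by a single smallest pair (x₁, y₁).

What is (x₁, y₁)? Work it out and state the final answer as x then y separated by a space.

√141 → a₀=11, period (1,6,1,22); ℓ=4 even so k=3
a_0=11:  p_0=11·1+0=11,  q_0=11·0+1=1
a_1=1:  p_1=1·11+1=12,  q_1=1·1+0=1
a_2=6:  p_2=6·12+11=83,  q_2=6·1+1=7
a_3=1:  p_3=1·83+12=95,  q_3=1·7+1=8
(x₁, y₁) = (95, 8);  95² − 141·8² = 1 ✓

95 8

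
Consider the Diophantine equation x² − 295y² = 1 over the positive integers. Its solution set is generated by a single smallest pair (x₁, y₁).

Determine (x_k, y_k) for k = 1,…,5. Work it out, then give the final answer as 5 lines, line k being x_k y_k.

2024999 117900
8201241900001 477494764200
33215013292518224999 1933852840020353700
134520737404664024967600001 7832100134376274949528400
544808717447381276777437550624999 31719989880021710940200100589500

√295 = [17; 5,1,2,3,2,6,2,3,2,1,5,34, …], period ℓ=12 (even) → k=11
step 0: (17, 1)  from 17·(1,0) + (0,1)
step 1: (86, 5)  from 5·(17,1) + (1,0)
step 2: (103, 6)  from 1·(86,5) + (17,1)
…
step 4: (979, 57)  from 3·(292,17) + (103,6)
step 5: (2250, 131)  from 2·(979,57) + (292,17)
step 6: (14479, 843)  from 6·(2250,131) + (979,57)
…
step 8: (108103, 6294)  from 3·(31208,1817) + (14479,843)
step 9: (247414, 14405)  from 2·(108103,6294) + (31208,1817)
step 10: (355517, 20699)  from 1·(247414,14405) + (108103,6294)
step 11: (2024999, 117900)  from 5·(355517,20699) + (247414,14405)
fundamental: x₁=2024999, y₁=117900  (since 4100620950001 − 295·13900410000 = 1)
(2024999+117900√295)^2 = 8201241900001 + 477494764200√295
(2024999+117900√295)^3 = 33215013292518224999 + 1933852840020353700√295
(2024999+117900√295)^4 = 134520737404664024967600001 + 7832100134376274949528400√295
(2024999+117900√295)^5 = 544808717447381276777437550624999 + 31719989880021710940200100589500√295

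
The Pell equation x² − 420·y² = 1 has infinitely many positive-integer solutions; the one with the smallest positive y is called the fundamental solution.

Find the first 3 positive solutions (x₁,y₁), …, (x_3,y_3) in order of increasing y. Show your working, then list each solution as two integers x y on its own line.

d=420: √d = [20; 2,40] (ℓ=2, even), read p_1/q_1
a_0=20:  p_0=20·1+0=20,  q_0=20·0+1=1
a_1=2:  p_1=2·20+1=41,  q_1=2·1+0=2
→ (41, 2).  Check: 41²=1681, 420·2²=1680, difference 1.
(x_2, y_2) = (41·41 + 420·2·2, 41·2 + 2·41) = (3361, 164)
(x_3, y_3) = (41·3361 + 420·2·164, 41·164 + 2·3361) = (275561, 13446)

41 2
3361 164
275561 13446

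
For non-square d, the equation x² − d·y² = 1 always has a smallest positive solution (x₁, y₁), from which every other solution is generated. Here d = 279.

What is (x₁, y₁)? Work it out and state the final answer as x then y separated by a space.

d=279: √d = [16; 1,2,2,1,2,2,1,32] (ℓ=8, even), read p_7/q_7
i=0: a=16 ⇒ p=16, q=1
i=1: a=1 ⇒ p=17, q=1
…
i=3: a=2 ⇒ p=117, q=7
i=4: a=1 ⇒ p=167, q=10
…
i=6: a=2 ⇒ p=1069, q=64
i=7: a=1 ⇒ p=1520, q=91
→ (1520, 91).  Check: 1520²=2310400, 279·91²=2310399, difference 1.

1520 91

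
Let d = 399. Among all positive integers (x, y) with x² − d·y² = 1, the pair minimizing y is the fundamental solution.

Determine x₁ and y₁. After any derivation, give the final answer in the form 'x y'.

20 1

√399 → a₀=19, period (1,38); ℓ=2 even so k=1
step 0: (19, 1)  from 19·(1,0) + (0,1)
step 1: (20, 1)  from 1·(19,1) + (1,0)
(x₁, y₁) = (20, 1);  20² − 399·1² = 1 ✓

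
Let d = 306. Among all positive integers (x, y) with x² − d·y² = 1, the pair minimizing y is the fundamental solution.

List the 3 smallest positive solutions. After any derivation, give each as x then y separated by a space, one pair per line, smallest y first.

√306 = [17; 2,34, …], period ℓ=2 (even) → k=1
a_0=17:  p_0=17·1+0=17,  q_0=17·0+1=1
a_1=2:  p_1=2·17+1=35,  q_1=2·1+0=2
→ (35, 2).  Check: 35²=1225, 306·2²=1224, difference 1.
(x_2, y_2) = (35·35 + 306·2·2, 35·2 + 2·35) = (2449, 140)
(x_3, y_3) = (35·2449 + 306·2·140, 35·140 + 2·2449) = (171395, 9798)

35 2
2449 140
171395 9798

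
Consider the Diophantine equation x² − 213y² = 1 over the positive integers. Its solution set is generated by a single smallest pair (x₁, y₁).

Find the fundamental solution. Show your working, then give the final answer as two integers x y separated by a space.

d=213: √d = [14; 1,1,2,6,1,8,1,6,2,1,1,28] (ℓ=12, even), read p_11/q_11
step 0: (14, 1)  from 14·(1,0) + (0,1)
step 1: (15, 1)  from 1·(14,1) + (1,0)
step 2: (29, 2)  from 1·(15,1) + (14,1)
step 3: (73, 5)  from 2·(29,2) + (15,1)
…
step 6: (4787, 328)  from 8·(540,37) + (467,32)
step 7: (5327, 365)  from 1·(4787,328) + (540,37)
step 8: (36749, 2518)  from 6·(5327,365) + (4787,328)
step 9: (78825, 5401)  from 2·(36749,2518) + (5327,365)
step 10: (115574, 7919)  from 1·(78825,5401) + (36749,2518)
step 11: (194399, 13320)  from 1·(115574,7919) + (78825,5401)
fundamental: x₁=194399, y₁=13320  (since 37790971201 − 213·177422400 = 1)

194399 13320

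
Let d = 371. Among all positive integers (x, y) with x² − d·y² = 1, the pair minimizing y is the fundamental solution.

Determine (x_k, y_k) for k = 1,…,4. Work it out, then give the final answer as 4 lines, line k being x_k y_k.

d=371: √d = [19; 3,1,4,1,3,38] (ℓ=6, even), read p_5/q_5
i=0: a=19 ⇒ p=19, q=1
i=1: a=3 ⇒ p=58, q=3
i=2: a=1 ⇒ p=77, q=4
i=3: a=4 ⇒ p=366, q=19
i=4: a=1 ⇒ p=443, q=23
i=5: a=3 ⇒ p=1695, q=88
fundamental: x₁=1695, y₁=88  (since 2873025 − 371·7744 = 1)
n=2: (1695,88)∘(1695,88) = (1695·1695+371·88·88, 1695·88+88·1695) = (5746049,298320)
n=3: (5746049,298320)∘(1695,88) = (1695·5746049+371·88·298320, 1695·298320+88·5746049) = (19479104415,1011304712)
n=4: (19479104415,1011304712)∘(1695,88) = (1695·19479104415+371·88·1011304712, 1695·1011304712+88·19479104415) = (66034158220801,3428322675360)

1695 88
5746049 298320
19479104415 1011304712
66034158220801 3428322675360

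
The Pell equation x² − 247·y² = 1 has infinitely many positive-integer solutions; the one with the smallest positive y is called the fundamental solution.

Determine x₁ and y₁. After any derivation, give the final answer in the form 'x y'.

85292 5427

[15; 1,2,1,1,9,1,9,1,1,2,1,30] for √247; ℓ=12 ⇒ convergent index 11
step 0: (15, 1)  from 15·(1,0) + (0,1)
…
step 3: (63, 4)  from 1·(47,3) + (16,1)
…
step 7: (11520, 733)  from 9·(1163,74) + (1053,67)
…
step 9: (24203, 1540)  from 1·(12683,807) + (11520,733)
step 10: (61089, 3887)  from 2·(24203,1540) + (12683,807)
step 11: (85292, 5427)  from 1·(61089,3887) + (24203,1540)
→ (85292, 5427).  Check: 85292²=7274725264, 247·5427²=7274725263, difference 1.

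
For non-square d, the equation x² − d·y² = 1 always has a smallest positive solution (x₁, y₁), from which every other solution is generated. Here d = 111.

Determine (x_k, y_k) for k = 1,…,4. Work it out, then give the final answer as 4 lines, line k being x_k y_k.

[10; 1,1,6,1,1,20] for √111; ℓ=6 ⇒ convergent index 5
step 0: (10, 1)  from 10·(1,0) + (0,1)
…
step 4: (158, 15)  from 1·(137,13) + (21,2)
step 5: (295, 28)  from 1·(158,15) + (137,13)
→ (295, 28).  Check: 295²=87025, 111·28²=87024, difference 1.
(295+28√111)^2 = 174049 + 16520√111
(295+28√111)^3 = 102688615 + 9746772√111
(295+28√111)^4 = 60586108801 + 5750578960√111

295 28
174049 16520
102688615 9746772
60586108801 5750578960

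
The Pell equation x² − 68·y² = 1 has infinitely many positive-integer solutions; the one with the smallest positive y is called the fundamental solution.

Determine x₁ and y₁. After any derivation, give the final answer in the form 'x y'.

[8; 4,16] for √68; ℓ=2 ⇒ convergent index 1
k=0  a_k=8  p_k/q_k = 8/1
k=1  a_k=4  p_k/q_k = 33/4
→ (33, 4).  Check: 33²=1089, 68·4²=1088, difference 1.

33 4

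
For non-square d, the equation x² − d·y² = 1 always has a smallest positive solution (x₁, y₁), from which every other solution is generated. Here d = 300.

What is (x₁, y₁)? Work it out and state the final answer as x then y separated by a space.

1351 78

√300 → a₀=17, period (3,8,3,34); ℓ=4 even so k=3
step 0: (17, 1)  from 17·(1,0) + (0,1)
…
step 2: (433, 25)  from 8·(52,3) + (17,1)
step 3: (1351, 78)  from 3·(433,25) + (52,3)
fundamental: x₁=1351, y₁=78  (since 1825201 − 300·6084 = 1)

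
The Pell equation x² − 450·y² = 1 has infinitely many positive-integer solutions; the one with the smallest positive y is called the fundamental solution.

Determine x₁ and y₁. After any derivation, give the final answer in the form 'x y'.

19601 924

d=450: √d = [21; 4,1,2,4,2,1,4,42] (ℓ=8, even), read p_7/q_7
step 0: (21, 1)  from 21·(1,0) + (0,1)
…
step 2: (106, 5)  from 1·(85,4) + (21,1)
step 3: (297, 14)  from 2·(106,5) + (85,4)
step 4: (1294, 61)  from 4·(297,14) + (106,5)
…
step 6: (4179, 197)  from 1·(2885,136) + (1294,61)
step 7: (19601, 924)  from 4·(4179,197) + (2885,136)
(x₁, y₁) = (19601, 924);  19601² − 450·924² = 1 ✓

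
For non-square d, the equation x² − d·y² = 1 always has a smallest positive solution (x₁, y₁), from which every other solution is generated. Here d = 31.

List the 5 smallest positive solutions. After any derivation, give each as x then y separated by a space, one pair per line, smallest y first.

[5; 1,1,3,5,3,1,1,10] for √31; ℓ=8 ⇒ convergent index 7
step 0: (5, 1)  from 5·(1,0) + (0,1)
…
step 2: (11, 2)  from 1·(6,1) + (5,1)
…
step 4: (206, 37)  from 5·(39,7) + (11,2)
…
step 6: (863, 155)  from 1·(657,118) + (206,37)
step 7: (1520, 273)  from 1·(863,155) + (657,118)
→ (1520, 273).  Check: 1520²=2310400, 31·273²=2310399, difference 1.
(x_2, y_2) = (1520·1520 + 31·273·273, 1520·273 + 273·1520) = (4620799, 829920)
(x_3, y_3) = (1520·4620799 + 31·273·829920, 1520·829920 + 273·4620799) = (14047227440, 2522956527)
(x_4, y_4) = (1520·14047227440 + 31·273·2522956527, 1520·2522956527 + 273·14047227440) = (42703566796801, 7669787012160)
(x_5, y_5) = (1520·42703566796801 + 31·273·7669787012160, 1520·7669787012160 + 273·42703566796801) = (129818829015047600, 23316149994009873)

1520 273
4620799 829920
14047227440 2522956527
42703566796801 7669787012160
129818829015047600 23316149994009873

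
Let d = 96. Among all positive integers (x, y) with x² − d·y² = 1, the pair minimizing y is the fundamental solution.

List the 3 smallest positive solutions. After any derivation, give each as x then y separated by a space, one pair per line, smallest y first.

49 5
4801 490
470449 48015

√96 = [9; 1,3,1,18, …], period ℓ=4 (even) → k=3
k=0  a_k=9  p_k/q_k = 9/1
k=1  a_k=1  p_k/q_k = 10/1
k=2  a_k=3  p_k/q_k = 39/4
k=3  a_k=1  p_k/q_k = 49/5
fundamental: x₁=49, y₁=5  (since 2401 − 96·25 = 1)
(49+5√96)^2 = 4801 + 490√96
(49+5√96)^3 = 470449 + 48015√96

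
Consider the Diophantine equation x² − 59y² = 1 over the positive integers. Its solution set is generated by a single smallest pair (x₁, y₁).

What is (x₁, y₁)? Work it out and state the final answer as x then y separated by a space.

[7; 1,2,7,2,1,14] for √59; ℓ=6 ⇒ convergent index 5
k=0  a_k=7  p_k/q_k = 7/1
…
k=4  a_k=2  p_k/q_k = 361/47
k=5  a_k=1  p_k/q_k = 530/69
(x₁, y₁) = (530, 69);  530² − 59·69² = 1 ✓

530 69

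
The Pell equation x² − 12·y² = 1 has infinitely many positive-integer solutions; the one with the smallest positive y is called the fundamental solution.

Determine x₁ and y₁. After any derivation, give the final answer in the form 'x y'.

[3; 2,6] for √12; ℓ=2 ⇒ convergent index 1
step 0: (3, 1)  from 3·(1,0) + (0,1)
step 1: (7, 2)  from 2·(3,1) + (1,0)
(x₁, y₁) = (7, 2);  7² − 12·2² = 1 ✓

7 2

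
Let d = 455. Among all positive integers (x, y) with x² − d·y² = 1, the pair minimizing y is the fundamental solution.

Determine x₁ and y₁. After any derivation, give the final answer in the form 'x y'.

64 3

√455 = [21; 3,42, …], period ℓ=2 (even) → k=1
i=0: a=21 ⇒ p=21, q=1
i=1: a=3 ⇒ p=64, q=3
fundamental: x₁=64, y₁=3  (since 4096 − 455·9 = 1)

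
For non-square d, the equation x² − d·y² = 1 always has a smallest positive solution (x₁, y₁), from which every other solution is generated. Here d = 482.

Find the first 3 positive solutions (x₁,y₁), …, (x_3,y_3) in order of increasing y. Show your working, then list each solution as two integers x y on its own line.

√482 = [21; 1,20,1,42, …], period ℓ=4 (even) → k=3
k=0  a_k=21  p_k/q_k = 21/1
…
k=2  a_k=20  p_k/q_k = 461/21
k=3  a_k=1  p_k/q_k = 483/22
(x₁, y₁) = (483, 22);  483² − 482·22² = 1 ✓
k=2:  x_2 = 483·483+482·22·22 = 466577,  y_2 = 483·22+22·483 = 21252
k=3:  x_3 = 483·466577+482·22·21252 = 450712899,  y_3 = 483·21252+22·466577 = 20529410

483 22
466577 21252
450712899 20529410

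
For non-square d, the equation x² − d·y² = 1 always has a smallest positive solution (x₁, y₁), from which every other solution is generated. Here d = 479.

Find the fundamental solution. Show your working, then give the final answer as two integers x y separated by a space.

2989440 136591

[21; 1,7,1,3,2,21,2,3,1,7,1,42] for √479; ℓ=12 ⇒ convergent index 11
a_0=21:  p_0=21·1+0=21,  q_0=21·0+1=1
a_1=1:  p_1=1·21+1=22,  q_1=1·1+0=1
a_2=7:  p_2=7·22+21=175,  q_2=7·1+1=8
…
a_5=2:  p_5=2·766+197=1729,  q_5=2·35+9=79
a_6=21:  p_6=21·1729+766=37075,  q_6=21·79+35=1694
a_7=2:  p_7=2·37075+1729=75879,  q_7=2·1694+79=3467
a_8=3:  p_8=3·75879+37075=264712,  q_8=3·3467+1694=12095
…
a_10=7:  p_10=7·340591+264712=2648849,  q_10=7·15562+12095=121029
a_11=1:  p_11=1·2648849+340591=2989440,  q_11=1·121029+15562=136591
fundamental: x₁=2989440, y₁=136591  (since 8936751513600 − 479·18657101281 = 1)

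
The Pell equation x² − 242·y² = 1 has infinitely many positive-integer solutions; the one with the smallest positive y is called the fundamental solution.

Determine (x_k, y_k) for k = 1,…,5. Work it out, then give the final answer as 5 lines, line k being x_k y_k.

d=242: √d = [15; 1,1,3,1,14,1,3,1,1,30] (ℓ=10, even), read p_9/q_9
i=0: a=15 ⇒ p=15, q=1
i=1: a=1 ⇒ p=16, q=1
i=2: a=1 ⇒ p=31, q=2
…
i=8: a=1 ⇒ p=10905, q=701
i=9: a=1 ⇒ p=19601, q=1260
(x₁, y₁) = (19601, 1260);  19601² − 242·1260² = 1 ✓
(x_2, y_2) = (19601·19601 + 242·1260·1260, 19601·1260 + 1260·19601) = (768398401, 49394520)
(x_3, y_3) = (19601·768398401 + 242·1260·49394520, 19601·49394520 + 1260·768398401) = (30122754096401, 1936363971780)
(x_4, y_4) = (19601·30122754096401 + 242·1260·1936363971780, 19601·1936363971780 + 1260·30122754096401) = (1180872205318713601, 75909340372325040)
(x_5, y_5) = (19601·1180872205318713601 + 242·1260·75909340372325040, 19601·75909340372325040 + 1260·1180872205318713601) = (46292552162781456490001, 2975797959339522246300)

19601 1260
768398401 49394520
30122754096401 1936363971780
1180872205318713601 75909340372325040
46292552162781456490001 2975797959339522246300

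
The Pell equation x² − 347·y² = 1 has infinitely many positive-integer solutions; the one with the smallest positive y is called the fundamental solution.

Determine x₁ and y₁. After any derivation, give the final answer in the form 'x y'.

[18; 1,1,1,2,4,…,1,1,36] for √347; ℓ=14 ⇒ convergent index 13
a_0=18:  p_0=18·1+0=18,  q_0=18·0+1=1
…
a_3=1:  p_3=1·37+19=56,  q_3=1·2+1=3
a_4=2:  p_4=2·56+37=149,  q_4=2·3+2=8
a_5=4:  p_5=4·149+56=652,  q_5=4·8+3=35
…
a_7=17:  p_7=17·801+652=14269,  q_7=17·43+35=766
…
a_9=4:  p_9=4·15070+14269=74549,  q_9=4·809+766=4002
a_10=2:  p_10=2·74549+15070=164168,  q_10=2·4002+809=8813
…
a_12=1:  p_12=1·238717+164168=402885,  q_12=1·12815+8813=21628
a_13=1:  p_13=1·402885+238717=641602,  q_13=1·21628+12815=34443
fundamental: x₁=641602, y₁=34443  (since 411653126404 − 347·1186320249 = 1)

641602 34443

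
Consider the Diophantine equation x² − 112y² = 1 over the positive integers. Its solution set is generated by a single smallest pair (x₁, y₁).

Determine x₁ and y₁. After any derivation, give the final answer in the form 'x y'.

127 12

√112 = [10; 1,1,2,1,1,20, …], period ℓ=6 (even) → k=5
step 0: (10, 1)  from 10·(1,0) + (0,1)
…
step 2: (21, 2)  from 1·(11,1) + (10,1)
step 3: (53, 5)  from 2·(21,2) + (11,1)
step 4: (74, 7)  from 1·(53,5) + (21,2)
step 5: (127, 12)  from 1·(74,7) + (53,5)
(x₁, y₁) = (127, 12);  127² − 112·12² = 1 ✓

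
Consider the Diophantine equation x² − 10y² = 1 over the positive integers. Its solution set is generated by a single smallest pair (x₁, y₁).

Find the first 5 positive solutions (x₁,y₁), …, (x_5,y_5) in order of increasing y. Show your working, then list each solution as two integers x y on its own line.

√10 = [3; 6, …], period ℓ=1 (odd) → k=1
step 0: (3, 1)  from 3·(1,0) + (0,1)
step 1: (19, 6)  from 6·(3,1) + (1,0)
(x₁, y₁) = (19, 6);  19² − 10·6² = 1 ✓
k=2:  x_2 = 19·19+10·6·6 = 721,  y_2 = 19·6+6·19 = 228
k=3:  x_3 = 19·721+10·6·228 = 27379,  y_3 = 19·228+6·721 = 8658
k=4:  x_4 = 19·27379+10·6·8658 = 1039681,  y_4 = 19·8658+6·27379 = 328776
k=5:  x_5 = 19·1039681+10·6·328776 = 39480499,  y_5 = 19·328776+6·1039681 = 12484830

19 6
721 228
27379 8658
1039681 328776
39480499 12484830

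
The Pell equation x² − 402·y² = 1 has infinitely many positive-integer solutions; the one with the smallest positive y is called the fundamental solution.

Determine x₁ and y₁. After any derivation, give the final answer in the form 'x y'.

√402 → a₀=20, period (20,40); ℓ=2 even so k=1
i=0: a=20 ⇒ p=20, q=1
i=1: a=20 ⇒ p=401, q=20
→ (401, 20).  Check: 401²=160801, 402·20²=160800, difference 1.

401 20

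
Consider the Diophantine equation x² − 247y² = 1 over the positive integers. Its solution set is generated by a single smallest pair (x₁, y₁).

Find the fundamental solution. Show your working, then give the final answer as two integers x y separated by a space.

d=247: √d = [15; 1,2,1,1,9,1,9,1,1,2,1,30] (ℓ=12, even), read p_11/q_11
i=0: a=15 ⇒ p=15, q=1
i=1: a=1 ⇒ p=16, q=1
i=2: a=2 ⇒ p=47, q=3
…
i=7: a=9 ⇒ p=11520, q=733
…
i=10: a=2 ⇒ p=61089, q=3887
i=11: a=1 ⇒ p=85292, q=5427
fundamental: x₁=85292, y₁=5427  (since 7274725264 − 247·29452329 = 1)

85292 5427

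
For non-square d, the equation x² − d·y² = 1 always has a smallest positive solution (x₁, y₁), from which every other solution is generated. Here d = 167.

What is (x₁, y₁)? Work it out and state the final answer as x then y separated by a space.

168 13

√167 = [12; 1,11,1,24, …], period ℓ=4 (even) → k=3
k=0  a_k=12  p_k/q_k = 12/1
k=1  a_k=1  p_k/q_k = 13/1
k=2  a_k=11  p_k/q_k = 155/12
k=3  a_k=1  p_k/q_k = 168/13
fundamental: x₁=168, y₁=13  (since 28224 − 167·169 = 1)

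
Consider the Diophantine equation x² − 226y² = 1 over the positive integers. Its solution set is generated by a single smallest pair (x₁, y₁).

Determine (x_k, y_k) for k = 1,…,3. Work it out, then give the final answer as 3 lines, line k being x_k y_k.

[15; 30] for √226; ℓ=1 ⇒ convergent index 1
step 0: (15, 1)  from 15·(1,0) + (0,1)
step 1: (451, 30)  from 30·(15,1) + (1,0)
fundamental: x₁=451, y₁=30  (since 203401 − 226·900 = 1)
n=2: (451,30)∘(451,30) = (451·451+226·30·30, 451·30+30·451) = (406801,27060)
n=3: (406801,27060)∘(451,30) = (451·406801+226·30·27060, 451·27060+30·406801) = (366934051,24408090)

451 30
406801 27060
366934051 24408090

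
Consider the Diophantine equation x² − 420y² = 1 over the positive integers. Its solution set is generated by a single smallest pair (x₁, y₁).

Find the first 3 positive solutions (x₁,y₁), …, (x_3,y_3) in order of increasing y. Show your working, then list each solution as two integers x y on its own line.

√420 → a₀=20, period (2,40); ℓ=2 even so k=1
step 0: (20, 1)  from 20·(1,0) + (0,1)
step 1: (41, 2)  from 2·(20,1) + (1,0)
→ (41, 2).  Check: 41²=1681, 420·2²=1680, difference 1.
k=2:  x_2 = 41·41+420·2·2 = 3361,  y_2 = 41·2+2·41 = 164
k=3:  x_3 = 41·3361+420·2·164 = 275561,  y_3 = 41·164+2·3361 = 13446

41 2
3361 164
275561 13446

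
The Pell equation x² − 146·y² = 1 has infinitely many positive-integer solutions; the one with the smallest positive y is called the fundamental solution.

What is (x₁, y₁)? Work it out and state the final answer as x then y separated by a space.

d=146: √d = [12; 12,24] (ℓ=2, even), read p_1/q_1
step 0: (12, 1)  from 12·(1,0) + (0,1)
step 1: (145, 12)  from 12·(12,1) + (1,0)
→ (145, 12).  Check: 145²=21025, 146·12²=21024, difference 1.

145 12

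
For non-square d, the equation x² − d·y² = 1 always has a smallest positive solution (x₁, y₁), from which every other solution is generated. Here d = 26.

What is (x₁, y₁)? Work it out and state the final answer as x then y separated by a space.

51 10

[5; 10] for √26; ℓ=1 ⇒ convergent index 1
i=0: a=5 ⇒ p=5, q=1
i=1: a=10 ⇒ p=51, q=10
fundamental: x₁=51, y₁=10  (since 2601 − 26·100 = 1)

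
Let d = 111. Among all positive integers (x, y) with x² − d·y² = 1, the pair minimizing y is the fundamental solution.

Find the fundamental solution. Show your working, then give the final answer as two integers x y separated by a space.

d=111: √d = [10; 1,1,6,1,1,20] (ℓ=6, even), read p_5/q_5
a_0=10:  p_0=10·1+0=10,  q_0=10·0+1=1
a_1=1:  p_1=1·10+1=11,  q_1=1·1+0=1
…
a_3=6:  p_3=6·21+11=137,  q_3=6·2+1=13
a_4=1:  p_4=1·137+21=158,  q_4=1·13+2=15
a_5=1:  p_5=1·158+137=295,  q_5=1·15+13=28
→ (295, 28).  Check: 295²=87025, 111·28²=87024, difference 1.

295 28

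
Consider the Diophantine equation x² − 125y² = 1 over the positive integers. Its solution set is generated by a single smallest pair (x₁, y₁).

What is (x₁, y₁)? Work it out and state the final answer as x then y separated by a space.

d=125: √d = [11; 5,1,1,5,22] (ℓ=5, odd), read p_9/q_9
step 0: (11, 1)  from 11·(1,0) + (0,1)
step 1: (56, 5)  from 5·(11,1) + (1,0)
step 2: (67, 6)  from 1·(56,5) + (11,1)
…
step 8: (167761, 15005)  from 1·(91444,8179) + (76317,6826)
step 9: (930249, 83204)  from 5·(167761,15005) + (91444,8179)
→ (930249, 83204).  Check: 930249²=865363202001, 125·83204²=865363202000, difference 1.

930249 83204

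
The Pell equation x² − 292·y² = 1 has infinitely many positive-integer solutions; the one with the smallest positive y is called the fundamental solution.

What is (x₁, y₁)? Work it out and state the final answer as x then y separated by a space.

d=292: √d = [17; 11,2,1,3,8,3,1,2,11,34] (ℓ=10, even), read p_9/q_9
k=0  a_k=17  p_k/q_k = 17/1
k=1  a_k=11  p_k/q_k = 188/11
k=2  a_k=2  p_k/q_k = 393/23
k=3  a_k=1  p_k/q_k = 581/34
k=4  a_k=3  p_k/q_k = 2136/125
k=5  a_k=8  p_k/q_k = 17669/1034
…
k=7  a_k=1  p_k/q_k = 72812/4261
k=8  a_k=2  p_k/q_k = 200767/11749
k=9  a_k=11  p_k/q_k = 2281249/133500
→ (2281249, 133500).  Check: 2281249²=5204097000001, 292·133500²=5204097000000, difference 1.

2281249 133500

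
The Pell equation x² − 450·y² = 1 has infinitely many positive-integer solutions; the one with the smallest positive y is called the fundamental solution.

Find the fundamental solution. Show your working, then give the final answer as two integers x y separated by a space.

[21; 4,1,2,4,2,1,4,42] for √450; ℓ=8 ⇒ convergent index 7
step 0: (21, 1)  from 21·(1,0) + (0,1)
…
step 2: (106, 5)  from 1·(85,4) + (21,1)
step 3: (297, 14)  from 2·(106,5) + (85,4)
step 4: (1294, 61)  from 4·(297,14) + (106,5)
…
step 6: (4179, 197)  from 1·(2885,136) + (1294,61)
step 7: (19601, 924)  from 4·(4179,197) + (2885,136)
(x₁, y₁) = (19601, 924);  19601² − 450·924² = 1 ✓

19601 924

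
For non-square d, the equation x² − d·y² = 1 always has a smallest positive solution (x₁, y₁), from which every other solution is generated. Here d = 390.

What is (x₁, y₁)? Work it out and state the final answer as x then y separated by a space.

79 4

√390 → a₀=19, period (1,2,1,38); ℓ=4 even so k=3
a_0=19:  p_0=19·1+0=19,  q_0=19·0+1=1
…
a_2=2:  p_2=2·20+19=59,  q_2=2·1+1=3
a_3=1:  p_3=1·59+20=79,  q_3=1·3+1=4
(x₁, y₁) = (79, 4);  79² − 390·4² = 1 ✓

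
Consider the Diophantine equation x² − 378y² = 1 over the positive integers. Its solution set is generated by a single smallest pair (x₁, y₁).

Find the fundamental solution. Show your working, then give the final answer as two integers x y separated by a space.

8749 450

d=378: √d = [19; 2,3,1,4,1,3,2,38] (ℓ=8, even), read p_7/q_7
step 0: (19, 1)  from 19·(1,0) + (0,1)
…
step 2: (136, 7)  from 3·(39,2) + (19,1)
step 3: (175, 9)  from 1·(136,7) + (39,2)
…
step 5: (1011, 52)  from 1·(836,43) + (175,9)
step 6: (3869, 199)  from 3·(1011,52) + (836,43)
step 7: (8749, 450)  from 2·(3869,199) + (1011,52)
(x₁, y₁) = (8749, 450);  8749² − 378·450² = 1 ✓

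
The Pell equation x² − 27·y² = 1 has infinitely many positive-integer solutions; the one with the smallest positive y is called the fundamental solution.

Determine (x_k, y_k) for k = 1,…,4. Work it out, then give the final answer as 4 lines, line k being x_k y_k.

26 5
1351 260
70226 13515
3650401 702520

d=27: √d = [5; 5,10] (ℓ=2, even), read p_1/q_1
i=0: a=5 ⇒ p=5, q=1
i=1: a=5 ⇒ p=26, q=5
fundamental: x₁=26, y₁=5  (since 676 − 27·25 = 1)
(x_2, y_2) = (26·26 + 27·5·5, 26·5 + 5·26) = (1351, 260)
(x_3, y_3) = (26·1351 + 27·5·260, 26·260 + 5·1351) = (70226, 13515)
(x_4, y_4) = (26·70226 + 27·5·13515, 26·13515 + 5·70226) = (3650401, 702520)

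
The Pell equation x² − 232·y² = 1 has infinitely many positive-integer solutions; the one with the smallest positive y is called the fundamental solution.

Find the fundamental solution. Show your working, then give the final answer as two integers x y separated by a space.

19603 1287

d=232: √d = [15; 4,3,7,3,4,30] (ℓ=6, even), read p_5/q_5
i=0: a=15 ⇒ p=15, q=1
i=1: a=4 ⇒ p=61, q=4
i=2: a=3 ⇒ p=198, q=13
i=3: a=7 ⇒ p=1447, q=95
i=4: a=3 ⇒ p=4539, q=298
i=5: a=4 ⇒ p=19603, q=1287
→ (19603, 1287).  Check: 19603²=384277609, 232·1287²=384277608, difference 1.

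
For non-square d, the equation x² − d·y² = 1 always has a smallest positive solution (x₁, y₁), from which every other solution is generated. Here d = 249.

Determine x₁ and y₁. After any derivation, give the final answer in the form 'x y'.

√249 → a₀=15, period (1,3,1,1,5,…,3,1,30); ℓ=16 even so k=15
i=0: a=15 ⇒ p=15, q=1
…
i=3: a=1 ⇒ p=79, q=5
i=4: a=1 ⇒ p=142, q=9
i=5: a=5 ⇒ p=789, q=50
i=6: a=1 ⇒ p=931, q=59
i=7: a=3 ⇒ p=3582, q=227
i=8: a=10 ⇒ p=36751, q=2329
i=9: a=3 ⇒ p=113835, q=7214
…
i=11: a=5 ⇒ p=866765, q=54929
…
i=13: a=1 ⇒ p=1884116, q=119401
i=14: a=3 ⇒ p=6669699, q=422675
i=15: a=1 ⇒ p=8553815, q=542076
→ (8553815, 542076).  Check: 8553815²=73167751054225, 249·542076²=73167751054224, difference 1.

8553815 542076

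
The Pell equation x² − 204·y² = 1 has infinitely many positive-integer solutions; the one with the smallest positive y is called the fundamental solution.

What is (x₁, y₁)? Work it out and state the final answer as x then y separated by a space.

4999 350

d=204: √d = [14; 3,1,1,6,1,1,3,28] (ℓ=8, even), read p_7/q_7
a_0=14:  p_0=14·1+0=14,  q_0=14·0+1=1
a_1=3:  p_1=3·14+1=43,  q_1=3·1+0=3
a_2=1:  p_2=1·43+14=57,  q_2=1·3+1=4
…
a_6=1:  p_6=1·757+657=1414,  q_6=1·53+46=99
a_7=3:  p_7=3·1414+757=4999,  q_7=3·99+53=350
(x₁, y₁) = (4999, 350);  4999² − 204·350² = 1 ✓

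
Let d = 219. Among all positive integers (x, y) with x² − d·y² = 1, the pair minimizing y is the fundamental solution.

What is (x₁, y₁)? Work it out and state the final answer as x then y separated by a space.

[14; 1,3,1,28] for √219; ℓ=4 ⇒ convergent index 3
i=0: a=14 ⇒ p=14, q=1
…
i=2: a=3 ⇒ p=59, q=4
i=3: a=1 ⇒ p=74, q=5
(x₁, y₁) = (74, 5);  74² − 219·5² = 1 ✓

74 5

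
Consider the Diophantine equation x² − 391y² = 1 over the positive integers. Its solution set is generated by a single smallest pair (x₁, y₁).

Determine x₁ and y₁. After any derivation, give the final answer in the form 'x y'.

7338680 371133

[19; 1,3,2,2,1,…,3,1,38] for √391; ℓ=16 ⇒ convergent index 15
a_0=19:  p_0=19·1+0=19,  q_0=19·0+1=1
a_1=1:  p_1=1·19+1=20,  q_1=1·1+0=1
a_2=3:  p_2=3·20+19=79,  q_2=3·1+1=4
a_3=2:  p_3=2·79+20=178,  q_3=2·4+1=9
…
a_5=1:  p_5=1·435+178=613,  q_5=1·22+9=31
a_6=1:  p_6=1·613+435=1048,  q_6=1·31+22=53
…
a_10=1:  p_10=1·107747+52519=160266,  q_10=1·5449+2656=8105
a_11=1:  p_11=1·160266+107747=268013,  q_11=1·8105+5449=13554
…
a_14=3:  p_14=3·1660597+696292=5678083,  q_14=3·83980+35213=287153
a_15=1:  p_15=1·5678083+1660597=7338680,  q_15=1·287153+83980=371133
→ (7338680, 371133).  Check: 7338680²=53856224142400, 391·371133²=53856224142399, difference 1.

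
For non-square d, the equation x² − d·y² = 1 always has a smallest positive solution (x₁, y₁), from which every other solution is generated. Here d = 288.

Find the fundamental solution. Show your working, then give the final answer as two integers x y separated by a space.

17 1

d=288: √d = [16; 1,32] (ℓ=2, even), read p_1/q_1
step 0: (16, 1)  from 16·(1,0) + (0,1)
step 1: (17, 1)  from 1·(16,1) + (1,0)
fundamental: x₁=17, y₁=1  (since 289 − 288·1 = 1)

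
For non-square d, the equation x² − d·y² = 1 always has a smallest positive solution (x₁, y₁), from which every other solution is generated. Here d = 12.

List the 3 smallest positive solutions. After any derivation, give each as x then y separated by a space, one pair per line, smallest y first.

d=12: √d = [3; 2,6] (ℓ=2, even), read p_1/q_1
step 0: (3, 1)  from 3·(1,0) + (0,1)
step 1: (7, 2)  from 2·(3,1) + (1,0)
(x₁, y₁) = (7, 2);  7² − 12·2² = 1 ✓
(x_2, y_2) = (7·7 + 12·2·2, 7·2 + 2·7) = (97, 28)
(x_3, y_3) = (7·97 + 12·2·28, 7·28 + 2·97) = (1351, 390)

7 2
97 28
1351 390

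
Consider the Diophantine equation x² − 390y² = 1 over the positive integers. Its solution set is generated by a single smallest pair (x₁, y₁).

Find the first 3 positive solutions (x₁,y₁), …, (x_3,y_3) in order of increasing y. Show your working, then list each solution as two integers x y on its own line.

79 4
12481 632
1971919 99852

d=390: √d = [19; 1,2,1,38] (ℓ=4, even), read p_3/q_3
step 0: (19, 1)  from 19·(1,0) + (0,1)
step 1: (20, 1)  from 1·(19,1) + (1,0)
step 2: (59, 3)  from 2·(20,1) + (19,1)
step 3: (79, 4)  from 1·(59,3) + (20,1)
fundamental: x₁=79, y₁=4  (since 6241 − 390·16 = 1)
n=2: (79,4)∘(79,4) = (79·79+390·4·4, 79·4+4·79) = (12481,632)
n=3: (12481,632)∘(79,4) = (79·12481+390·4·632, 79·632+4·12481) = (1971919,99852)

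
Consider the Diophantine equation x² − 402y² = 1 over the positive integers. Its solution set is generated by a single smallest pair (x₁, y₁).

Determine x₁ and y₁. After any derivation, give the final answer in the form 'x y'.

√402 = [20; 20,40, …], period ℓ=2 (even) → k=1
i=0: a=20 ⇒ p=20, q=1
i=1: a=20 ⇒ p=401, q=20
→ (401, 20).  Check: 401²=160801, 402·20²=160800, difference 1.

401 20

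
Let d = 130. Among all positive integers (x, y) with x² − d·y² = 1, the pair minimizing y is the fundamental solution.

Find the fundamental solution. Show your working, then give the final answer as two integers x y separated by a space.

6499 570

d=130: √d = [11; 2,2,22] (ℓ=3, odd), read p_5/q_5
step 0: (11, 1)  from 11·(1,0) + (0,1)
…
step 4: (2611, 229)  from 2·(1277,112) + (57,5)
step 5: (6499, 570)  from 2·(2611,229) + (1277,112)
(x₁, y₁) = (6499, 570);  6499² − 130·570² = 1 ✓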